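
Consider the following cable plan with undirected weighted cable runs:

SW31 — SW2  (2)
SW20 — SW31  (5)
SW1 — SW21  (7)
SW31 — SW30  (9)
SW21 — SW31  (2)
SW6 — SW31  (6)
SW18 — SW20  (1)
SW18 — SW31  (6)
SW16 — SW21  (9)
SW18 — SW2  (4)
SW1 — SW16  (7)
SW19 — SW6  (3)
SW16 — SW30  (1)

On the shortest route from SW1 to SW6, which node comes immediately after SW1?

SW21

Compare a few routes:
SW1 - SW16 - SW21 - SW31 - SW6: 7+9+2+6 = 24
SW1 - SW21 - SW31 - SW6: 7+2+6 = 15
SW1 - SW16 - SW30 - SW31 - SW6: 7+1+9+6 = 23
The minimum is 15 via SW1 - SW21 - SW31 - SW6.
So from SW1 the first move is to SW21.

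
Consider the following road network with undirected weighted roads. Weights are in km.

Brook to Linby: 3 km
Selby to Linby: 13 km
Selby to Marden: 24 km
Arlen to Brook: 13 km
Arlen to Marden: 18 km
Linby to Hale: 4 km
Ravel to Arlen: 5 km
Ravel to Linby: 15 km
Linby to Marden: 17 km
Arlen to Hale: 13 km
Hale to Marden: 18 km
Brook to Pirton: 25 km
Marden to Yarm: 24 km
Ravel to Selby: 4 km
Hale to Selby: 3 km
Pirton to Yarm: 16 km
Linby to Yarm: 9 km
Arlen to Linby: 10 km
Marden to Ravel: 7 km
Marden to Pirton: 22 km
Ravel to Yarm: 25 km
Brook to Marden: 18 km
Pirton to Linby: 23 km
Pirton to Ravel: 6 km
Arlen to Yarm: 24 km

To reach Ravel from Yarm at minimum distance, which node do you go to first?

Linby

Compare a few routes:
Yarm–Linby–Hale–Selby–Ravel: 9+4+3+4 = 20
Yarm–Pirton–Ravel: 16+6 = 22
Yarm–Linby–Ravel: 9+15 = 24
Yarm–Linby–Arlen–Ravel: 9+10+5 = 24
Cheapest is Yarm–Linby–Hale–Selby–Ravel at 20 km.
So from Yarm the first move is to Linby.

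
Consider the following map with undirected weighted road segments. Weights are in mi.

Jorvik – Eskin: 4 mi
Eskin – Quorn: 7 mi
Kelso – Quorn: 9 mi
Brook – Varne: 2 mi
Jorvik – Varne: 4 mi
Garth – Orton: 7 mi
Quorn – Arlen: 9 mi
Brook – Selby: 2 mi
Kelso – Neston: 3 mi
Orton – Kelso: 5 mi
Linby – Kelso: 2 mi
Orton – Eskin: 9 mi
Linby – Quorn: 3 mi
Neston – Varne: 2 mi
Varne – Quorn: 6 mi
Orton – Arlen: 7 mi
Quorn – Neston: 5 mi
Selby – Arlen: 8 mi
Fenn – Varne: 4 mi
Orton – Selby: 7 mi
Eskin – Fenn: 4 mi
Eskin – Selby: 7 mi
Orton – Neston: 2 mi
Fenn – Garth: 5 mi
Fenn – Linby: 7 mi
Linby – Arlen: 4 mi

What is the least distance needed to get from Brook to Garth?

Settle nodes by increasing distance from Brook:
Brook: 0
Varne: 2  (via Brook)
Selby: 2  (via Brook)
Neston: 4  (via Varne)
Orton: 6  (via Neston)
Fenn: 6  (via Varne)
Jorvik: 6  (via Varne)
Kelso: 7  (via Neston)
Quorn: 8  (via Varne)
Eskin: 9  (via Selby)
Linby: 9  (via Kelso)
Arlen: 10  (via Selby)
Garth: 11  (via Fenn)
Shortest route: Brook → Varne → Fenn → Garth = 11 mi.

11 mi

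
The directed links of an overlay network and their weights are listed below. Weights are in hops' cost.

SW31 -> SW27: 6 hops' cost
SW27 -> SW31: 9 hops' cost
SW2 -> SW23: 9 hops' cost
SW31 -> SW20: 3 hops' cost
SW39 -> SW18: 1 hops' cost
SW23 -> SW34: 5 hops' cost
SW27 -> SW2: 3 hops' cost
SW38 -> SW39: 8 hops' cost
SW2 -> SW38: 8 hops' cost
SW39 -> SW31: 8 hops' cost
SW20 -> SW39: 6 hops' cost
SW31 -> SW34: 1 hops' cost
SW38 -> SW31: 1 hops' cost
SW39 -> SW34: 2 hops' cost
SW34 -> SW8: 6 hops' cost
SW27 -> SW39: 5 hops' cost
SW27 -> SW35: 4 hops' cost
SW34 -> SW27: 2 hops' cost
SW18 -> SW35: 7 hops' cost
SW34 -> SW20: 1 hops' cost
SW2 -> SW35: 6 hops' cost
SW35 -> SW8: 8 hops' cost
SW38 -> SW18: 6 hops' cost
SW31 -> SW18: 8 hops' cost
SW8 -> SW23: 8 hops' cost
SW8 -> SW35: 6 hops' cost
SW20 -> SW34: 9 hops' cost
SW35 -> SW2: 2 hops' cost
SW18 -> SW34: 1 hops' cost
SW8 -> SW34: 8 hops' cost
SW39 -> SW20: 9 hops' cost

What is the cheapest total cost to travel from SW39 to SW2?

7 hops' cost

Running Dijkstra from SW39:
SW39: 0
SW18: 1  (via SW39)
SW34: 2  (via SW39)
SW20: 3  (via SW34)
SW27: 4  (via SW34)
SW2: 7  (via SW27)
Shortest route: SW39 → SW34 → SW27 → SW2 = 7 hops' cost.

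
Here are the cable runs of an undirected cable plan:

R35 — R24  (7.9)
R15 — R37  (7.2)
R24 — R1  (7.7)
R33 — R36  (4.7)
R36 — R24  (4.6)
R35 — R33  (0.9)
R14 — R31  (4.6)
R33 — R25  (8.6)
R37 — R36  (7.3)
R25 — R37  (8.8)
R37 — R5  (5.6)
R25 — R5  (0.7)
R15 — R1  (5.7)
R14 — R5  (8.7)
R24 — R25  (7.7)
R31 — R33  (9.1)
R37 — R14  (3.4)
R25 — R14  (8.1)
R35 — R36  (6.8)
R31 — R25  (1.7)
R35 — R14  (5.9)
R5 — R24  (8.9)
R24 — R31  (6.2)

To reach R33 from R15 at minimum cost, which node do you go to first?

Enumerating some paths:
R15 → R1 → R24 → R35 → R33: 5.7+7.7+7.9+0.9 = 22.2
R15 → R37 → R14 → R35 → R33: 7.2+3.4+5.9+0.9 = 17.4
R15 → R37 → R36 → R33: 7.2+7.3+4.7 = 19.2
R15 → R37 → R5 → R25 → R33: 7.2+5.6+0.7+8.6 = 22.1
The minimum is 17.4 via R15 → R37 → R14 → R35 → R33.
So from R15 the first move is to R37.

R37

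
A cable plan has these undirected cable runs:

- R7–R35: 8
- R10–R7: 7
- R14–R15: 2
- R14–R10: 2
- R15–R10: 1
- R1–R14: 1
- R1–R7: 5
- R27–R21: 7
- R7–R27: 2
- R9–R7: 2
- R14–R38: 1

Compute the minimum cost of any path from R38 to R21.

Running Dijkstra from R38:
R38: 0
R14: 1  (via R38)
R1: 2  (via R14)
R10: 3  (via R14)
R15: 3  (via R14)
R7: 7  (via R1)
R9: 9  (via R7)
R27: 9  (via R7)
R35: 15  (via R7)
R21: 16  (via R27)
Shortest route: R38–R14–R1–R7–R27–R21 = 16.

16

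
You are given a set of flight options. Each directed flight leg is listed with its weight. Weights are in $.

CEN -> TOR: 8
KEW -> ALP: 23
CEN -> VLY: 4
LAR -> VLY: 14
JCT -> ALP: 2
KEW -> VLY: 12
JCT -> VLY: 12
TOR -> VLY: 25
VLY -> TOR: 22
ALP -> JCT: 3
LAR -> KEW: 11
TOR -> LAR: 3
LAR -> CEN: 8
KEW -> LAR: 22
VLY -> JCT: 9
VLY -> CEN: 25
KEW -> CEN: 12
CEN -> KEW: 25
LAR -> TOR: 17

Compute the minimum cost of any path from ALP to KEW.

Running Dijkstra from ALP:
ALP: 0
JCT: 3  (via ALP)
VLY: 15  (via JCT)
TOR: 37  (via VLY)
LAR: 40  (via TOR)
CEN: 40  (via VLY)
KEW: 51  (via LAR)
Shortest route: ALP–JCT–VLY–TOR–LAR–KEW = $51.

$51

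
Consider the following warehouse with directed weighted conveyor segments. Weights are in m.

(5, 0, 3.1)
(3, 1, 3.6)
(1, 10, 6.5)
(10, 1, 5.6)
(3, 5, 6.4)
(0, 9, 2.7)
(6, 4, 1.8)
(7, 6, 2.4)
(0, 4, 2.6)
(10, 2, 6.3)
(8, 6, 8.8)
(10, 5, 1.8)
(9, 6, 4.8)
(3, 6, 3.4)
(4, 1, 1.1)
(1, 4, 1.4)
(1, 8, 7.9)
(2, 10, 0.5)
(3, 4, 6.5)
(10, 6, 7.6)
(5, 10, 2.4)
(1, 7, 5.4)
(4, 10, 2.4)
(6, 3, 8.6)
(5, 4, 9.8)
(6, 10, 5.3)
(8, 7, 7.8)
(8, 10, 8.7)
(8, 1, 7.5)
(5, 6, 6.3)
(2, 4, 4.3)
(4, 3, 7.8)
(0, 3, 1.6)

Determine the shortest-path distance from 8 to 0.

Compare a few routes:
8–6–4–10–5–0: 8.8+1.8+2.4+1.8+3.1 = 17.9
8–1–4–10–5–0: 7.5+1.4+2.4+1.8+3.1 = 16.2
8–1–10–5–0: 7.5+6.5+1.8+3.1 = 18.9
8–10–5–0: 8.7+1.8+3.1 = 13.6
The minimum is 13.6 m via 8–10–5–0.

13.6 m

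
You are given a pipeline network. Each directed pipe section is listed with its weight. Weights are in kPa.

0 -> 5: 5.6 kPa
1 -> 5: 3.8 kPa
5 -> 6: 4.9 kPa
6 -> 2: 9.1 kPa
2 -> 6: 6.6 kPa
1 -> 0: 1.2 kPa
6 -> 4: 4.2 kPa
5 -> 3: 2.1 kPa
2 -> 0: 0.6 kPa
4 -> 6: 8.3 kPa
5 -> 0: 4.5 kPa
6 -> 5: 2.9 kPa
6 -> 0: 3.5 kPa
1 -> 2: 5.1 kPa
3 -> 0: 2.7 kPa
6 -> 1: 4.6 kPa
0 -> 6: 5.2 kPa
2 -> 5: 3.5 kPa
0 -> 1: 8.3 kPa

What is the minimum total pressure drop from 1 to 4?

10.6 kPa

Compare a few routes:
1 - 0 - 6 - 4: 1.2+5.2+4.2 = 10.6
1 - 2 - 0 - 6 - 4: 5.1+0.6+5.2+4.2 = 15.1
1 - 5 - 6 - 4: 3.8+4.9+4.2 = 12.9
The minimum is 10.6 kPa via 1 - 0 - 6 - 4.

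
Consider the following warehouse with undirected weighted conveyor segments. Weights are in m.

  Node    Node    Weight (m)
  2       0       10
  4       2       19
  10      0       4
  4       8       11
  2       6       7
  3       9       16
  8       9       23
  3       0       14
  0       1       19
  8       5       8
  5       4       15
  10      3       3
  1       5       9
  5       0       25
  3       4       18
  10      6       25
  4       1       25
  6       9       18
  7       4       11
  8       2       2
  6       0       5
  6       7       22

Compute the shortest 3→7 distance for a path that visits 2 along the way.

Best 3 to 2: 3–10–0–2 costing 17
Shortest 2→7: 2–8–4–7 = 24
Total via 2: 17 + 24 = 41 m.

41 m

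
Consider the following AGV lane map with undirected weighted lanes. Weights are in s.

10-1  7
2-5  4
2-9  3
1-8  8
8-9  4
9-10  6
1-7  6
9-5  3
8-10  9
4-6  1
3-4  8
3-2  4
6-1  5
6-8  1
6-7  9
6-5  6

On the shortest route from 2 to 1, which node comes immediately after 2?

Enumerating some paths:
2–5–6–1: 4+6+5 = 15
2–9–8–1: 3+4+8 = 15
2–9–8–6–1: 3+4+1+5 = 13
Cheapest is 2–9–8–6–1 at 13 s.
So from 2 the first move is to 9.

9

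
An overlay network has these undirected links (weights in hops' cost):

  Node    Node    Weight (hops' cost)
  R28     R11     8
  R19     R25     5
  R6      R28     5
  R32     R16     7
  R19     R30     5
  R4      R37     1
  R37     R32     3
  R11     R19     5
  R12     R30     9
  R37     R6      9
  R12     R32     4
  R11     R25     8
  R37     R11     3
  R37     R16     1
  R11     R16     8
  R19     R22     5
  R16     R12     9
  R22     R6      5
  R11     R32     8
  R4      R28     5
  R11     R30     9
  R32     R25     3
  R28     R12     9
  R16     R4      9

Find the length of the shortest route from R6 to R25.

Compare a few routes:
R6 - R28 - R4 - R37 - R32 - R25: 5+5+1+3+3 = 17
R6 - R37 - R16 - R32 - R25: 9+1+7+3 = 20
R6 - R22 - R19 - R25: 5+5+5 = 15
R6 - R37 - R11 - R25: 9+3+8 = 20
The minimum is 15 hops' cost via R6 - R22 - R19 - R25.

15 hops' cost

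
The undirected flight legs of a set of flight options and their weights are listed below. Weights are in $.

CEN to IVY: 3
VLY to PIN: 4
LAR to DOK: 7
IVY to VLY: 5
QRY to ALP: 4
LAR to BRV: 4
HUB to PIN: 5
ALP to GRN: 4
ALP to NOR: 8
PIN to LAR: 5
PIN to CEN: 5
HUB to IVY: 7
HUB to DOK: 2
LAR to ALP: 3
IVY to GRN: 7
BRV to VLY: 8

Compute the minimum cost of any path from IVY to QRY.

$15

Running Dijkstra from IVY:
IVY: 0
CEN: 3  (via IVY)
VLY: 5  (via IVY)
HUB: 7  (via IVY)
GRN: 7  (via IVY)
PIN: 8  (via CEN)
DOK: 9  (via HUB)
ALP: 11  (via GRN)
LAR: 13  (via PIN)
BRV: 13  (via VLY)
QRY: 15  (via ALP)
Shortest route: IVY–GRN–ALP–QRY = $15.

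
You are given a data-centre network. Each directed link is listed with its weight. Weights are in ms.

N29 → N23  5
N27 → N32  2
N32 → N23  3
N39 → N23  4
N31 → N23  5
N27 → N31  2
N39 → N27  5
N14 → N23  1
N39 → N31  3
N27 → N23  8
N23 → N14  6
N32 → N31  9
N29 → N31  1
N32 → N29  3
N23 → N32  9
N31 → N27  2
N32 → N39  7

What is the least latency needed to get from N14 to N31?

Shortest distances from N14:
N14: 0
N23: 1  (via N14)
N32: 10  (via N23)
N29: 13  (via N32)
N31: 14  (via N29)
Shortest route: N14 → N23 → N32 → N29 → N31 = 14 ms.

14 ms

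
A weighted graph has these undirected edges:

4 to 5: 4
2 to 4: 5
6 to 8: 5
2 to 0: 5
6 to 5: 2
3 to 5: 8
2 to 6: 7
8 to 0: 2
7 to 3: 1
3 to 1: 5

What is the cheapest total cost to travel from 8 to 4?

11

Candidate routes:
8 → 0 → 2 → 4: 2+5+5 = 12
8 → 6 → 2 → 4: 5+7+5 = 17
8 → 6 → 5 → 4: 5+2+4 = 11
The minimum is 11 via 8 → 6 → 5 → 4.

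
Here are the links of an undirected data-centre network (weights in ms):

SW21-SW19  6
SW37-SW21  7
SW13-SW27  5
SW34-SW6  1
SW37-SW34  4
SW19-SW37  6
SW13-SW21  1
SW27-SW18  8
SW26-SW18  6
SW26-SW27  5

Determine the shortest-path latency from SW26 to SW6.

Candidate routes:
SW26–SW18–SW27–SW13–SW21–SW19–SW37–SW34–SW6: 6+8+5+1+6+6+4+1 = 37
SW26–SW27–SW13–SW21–SW37–SW34–SW6: 5+5+1+7+4+1 = 23
SW26–SW18–SW27–SW13–SW21–SW37–SW34–SW6: 6+8+5+1+7+4+1 = 32
SW26–SW27–SW13–SW21–SW19–SW37–SW34–SW6: 5+5+1+6+6+4+1 = 28
Cheapest is SW26–SW27–SW13–SW21–SW37–SW34–SW6 at 23 ms.

23 ms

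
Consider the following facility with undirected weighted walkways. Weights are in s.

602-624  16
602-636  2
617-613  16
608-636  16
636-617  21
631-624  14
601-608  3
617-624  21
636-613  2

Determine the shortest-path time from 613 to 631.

34 s

Shortest distances from 613:
613: 0
636: 2  (via 613)
602: 4  (via 636)
617: 16  (via 613)
608: 18  (via 636)
624: 20  (via 602)
601: 21  (via 608)
631: 34  (via 624)
Shortest route: 613–636–602–624–631 = 34 s.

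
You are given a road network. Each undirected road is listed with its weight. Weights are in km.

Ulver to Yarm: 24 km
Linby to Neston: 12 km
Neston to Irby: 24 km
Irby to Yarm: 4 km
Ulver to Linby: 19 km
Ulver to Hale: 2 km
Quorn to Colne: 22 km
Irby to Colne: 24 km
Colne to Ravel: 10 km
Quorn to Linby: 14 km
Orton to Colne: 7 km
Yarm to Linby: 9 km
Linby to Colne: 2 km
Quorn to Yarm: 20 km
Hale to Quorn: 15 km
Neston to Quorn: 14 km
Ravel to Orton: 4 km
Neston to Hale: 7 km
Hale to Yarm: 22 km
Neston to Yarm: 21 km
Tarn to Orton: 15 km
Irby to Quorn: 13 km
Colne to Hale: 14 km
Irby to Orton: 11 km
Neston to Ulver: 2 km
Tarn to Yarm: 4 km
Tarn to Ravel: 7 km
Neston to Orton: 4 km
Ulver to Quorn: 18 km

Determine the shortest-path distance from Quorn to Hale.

15 km

Enumerating some paths:
Quorn - Neston - Ulver - Hale: 14+2+2 = 18
Quorn - Hale: 15 = 15
Quorn - Ulver - Hale: 18+2 = 20
Quorn - Neston - Hale: 14+7 = 21
Cheapest is Quorn - Hale at 15 km.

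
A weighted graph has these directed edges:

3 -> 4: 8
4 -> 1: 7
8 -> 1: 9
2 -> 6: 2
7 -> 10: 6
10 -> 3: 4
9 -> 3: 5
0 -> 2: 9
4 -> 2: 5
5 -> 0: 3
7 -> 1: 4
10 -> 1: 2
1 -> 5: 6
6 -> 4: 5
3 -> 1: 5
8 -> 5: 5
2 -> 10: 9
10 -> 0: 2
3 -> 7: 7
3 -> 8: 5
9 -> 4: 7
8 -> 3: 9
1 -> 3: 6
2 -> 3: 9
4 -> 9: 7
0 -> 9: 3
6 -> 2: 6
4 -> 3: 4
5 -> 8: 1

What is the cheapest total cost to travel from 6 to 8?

14

Compare a few routes:
6 - 2 - 3 - 8: 6+9+5 = 20
6 - 4 - 1 - 5 - 8: 5+7+6+1 = 19
6 - 4 - 3 - 8: 5+4+5 = 14
6 - 4 - 3 - 1 - 5 - 8: 5+4+5+6+1 = 21
Cheapest is 6 - 4 - 3 - 8 at 14.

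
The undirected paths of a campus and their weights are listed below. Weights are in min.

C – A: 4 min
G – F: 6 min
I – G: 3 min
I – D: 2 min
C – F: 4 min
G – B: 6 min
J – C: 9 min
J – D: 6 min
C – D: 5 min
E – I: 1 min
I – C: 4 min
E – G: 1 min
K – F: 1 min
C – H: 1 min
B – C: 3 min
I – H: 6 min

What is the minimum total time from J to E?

Shortest distances from J:
J: 0
D: 6  (via J)
I: 8  (via D)
C: 9  (via J)
E: 9  (via I)
Shortest route: J–D–I–E = 9 min.

9 min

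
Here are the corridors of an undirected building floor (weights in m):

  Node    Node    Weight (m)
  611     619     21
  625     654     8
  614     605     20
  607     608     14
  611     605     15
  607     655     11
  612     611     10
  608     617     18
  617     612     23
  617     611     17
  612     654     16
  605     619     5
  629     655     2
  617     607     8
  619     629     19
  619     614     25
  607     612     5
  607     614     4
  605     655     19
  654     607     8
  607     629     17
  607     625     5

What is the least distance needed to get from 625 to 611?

20 m

Enumerating some paths:
625 - 654 - 612 - 611: 8+16+10 = 34
625 - 607 - 617 - 611: 5+8+17 = 30
625 - 607 - 612 - 611: 5+5+10 = 20
625 - 654 - 607 - 612 - 611: 8+8+5+10 = 31
The minimum is 20 m via 625 - 607 - 612 - 611.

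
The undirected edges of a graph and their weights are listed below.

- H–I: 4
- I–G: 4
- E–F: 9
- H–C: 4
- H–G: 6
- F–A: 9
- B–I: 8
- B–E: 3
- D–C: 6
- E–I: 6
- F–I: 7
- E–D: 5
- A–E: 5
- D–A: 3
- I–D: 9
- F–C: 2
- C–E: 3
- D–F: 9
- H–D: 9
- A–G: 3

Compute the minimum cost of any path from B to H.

Settle nodes by increasing distance from B:
B: 0
E: 3  (via B)
C: 6  (via E)
A: 8  (via E)
D: 8  (via E)
F: 8  (via C)
I: 8  (via B)
H: 10  (via C)
Shortest route: B–E–C–H = 10.

10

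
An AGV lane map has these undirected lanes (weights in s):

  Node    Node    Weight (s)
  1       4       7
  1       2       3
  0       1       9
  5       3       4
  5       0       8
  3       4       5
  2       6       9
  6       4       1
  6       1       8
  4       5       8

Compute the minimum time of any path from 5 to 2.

Enumerating some paths:
5 - 3 - 4 - 6 - 2: 4+5+1+9 = 19
5 - 0 - 1 - 2: 8+9+3 = 20
5 - 4 - 6 - 2: 8+1+9 = 18
5 - 3 - 4 - 1 - 2: 4+5+7+3 = 19
The minimum is 18 s via 5 - 4 - 6 - 2.

18 s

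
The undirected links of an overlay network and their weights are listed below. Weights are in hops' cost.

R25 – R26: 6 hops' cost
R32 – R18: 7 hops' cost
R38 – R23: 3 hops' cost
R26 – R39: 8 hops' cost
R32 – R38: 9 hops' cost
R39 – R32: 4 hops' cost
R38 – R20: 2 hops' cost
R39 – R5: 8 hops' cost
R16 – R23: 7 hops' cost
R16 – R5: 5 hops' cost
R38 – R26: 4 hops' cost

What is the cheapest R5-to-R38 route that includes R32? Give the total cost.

21 hops' cost

Best R5 to R32: R5–R39–R32 costing 12
Shortest R32→R38: R32–R38 = 9
Total via R32: 12 + 9 = 21 hops' cost.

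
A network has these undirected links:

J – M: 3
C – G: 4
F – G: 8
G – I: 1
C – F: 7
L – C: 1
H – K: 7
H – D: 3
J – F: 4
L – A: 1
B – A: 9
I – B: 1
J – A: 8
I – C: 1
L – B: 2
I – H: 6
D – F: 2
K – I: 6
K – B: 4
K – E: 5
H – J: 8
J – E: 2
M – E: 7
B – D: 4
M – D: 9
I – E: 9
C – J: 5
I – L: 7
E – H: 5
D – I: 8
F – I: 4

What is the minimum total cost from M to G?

10

Settle nodes by increasing distance from M:
M: 0
J: 3  (via M)
E: 5  (via J)
F: 7  (via J)
C: 8  (via J)
D: 9  (via M)
I: 9  (via C)
L: 9  (via C)
A: 10  (via L)
B: 10  (via I)
G: 10  (via I)
Shortest route: M → J → C → I → G = 10.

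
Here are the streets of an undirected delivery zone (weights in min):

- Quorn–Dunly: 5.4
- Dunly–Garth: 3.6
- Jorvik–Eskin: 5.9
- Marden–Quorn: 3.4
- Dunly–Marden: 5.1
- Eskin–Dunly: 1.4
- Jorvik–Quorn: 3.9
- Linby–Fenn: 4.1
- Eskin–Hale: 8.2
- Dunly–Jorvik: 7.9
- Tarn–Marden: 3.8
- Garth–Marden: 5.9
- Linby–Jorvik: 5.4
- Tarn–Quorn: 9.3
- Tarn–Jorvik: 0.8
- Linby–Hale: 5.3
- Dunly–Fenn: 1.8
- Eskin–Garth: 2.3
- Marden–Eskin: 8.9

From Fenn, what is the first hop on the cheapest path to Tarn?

Compare a few routes:
Fenn - Dunly - Jorvik - Tarn: 1.8+7.9+0.8 = 10.5
Fenn - Linby - Jorvik - Tarn: 4.1+5.4+0.8 = 10.3
Fenn - Dunly - Eskin - Jorvik - Tarn: 1.8+1.4+5.9+0.8 = 9.9
The minimum is 9.9 min via Fenn - Dunly - Eskin - Jorvik - Tarn.
So from Fenn the first move is to Dunly.

Dunly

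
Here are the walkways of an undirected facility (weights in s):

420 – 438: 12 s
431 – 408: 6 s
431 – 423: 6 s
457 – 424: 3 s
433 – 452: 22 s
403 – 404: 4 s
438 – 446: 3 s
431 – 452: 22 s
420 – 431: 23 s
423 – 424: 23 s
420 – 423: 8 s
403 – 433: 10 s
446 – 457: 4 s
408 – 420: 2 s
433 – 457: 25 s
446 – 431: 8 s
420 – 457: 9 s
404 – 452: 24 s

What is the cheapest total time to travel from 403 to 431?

Enumerating some paths:
403 - 433 - 457 - 446 - 431: 10+25+4+8 = 47
403 - 404 - 452 - 431: 4+24+22 = 50
The minimum is 47 s via 403 - 433 - 457 - 446 - 431.

47 s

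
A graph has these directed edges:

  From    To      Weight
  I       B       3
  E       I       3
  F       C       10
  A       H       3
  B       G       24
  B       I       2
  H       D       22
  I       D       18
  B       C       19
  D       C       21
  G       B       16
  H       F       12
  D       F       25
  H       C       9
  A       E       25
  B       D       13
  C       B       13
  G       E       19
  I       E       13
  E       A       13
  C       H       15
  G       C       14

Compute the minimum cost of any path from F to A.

51

Shortest distances from F:
F: 0
C: 10  (via F)
B: 23  (via C)
H: 25  (via C)
I: 25  (via B)
D: 36  (via B)
E: 38  (via I)
G: 47  (via B)
A: 51  (via E)
Shortest route: F–C–B–I–E–A = 51.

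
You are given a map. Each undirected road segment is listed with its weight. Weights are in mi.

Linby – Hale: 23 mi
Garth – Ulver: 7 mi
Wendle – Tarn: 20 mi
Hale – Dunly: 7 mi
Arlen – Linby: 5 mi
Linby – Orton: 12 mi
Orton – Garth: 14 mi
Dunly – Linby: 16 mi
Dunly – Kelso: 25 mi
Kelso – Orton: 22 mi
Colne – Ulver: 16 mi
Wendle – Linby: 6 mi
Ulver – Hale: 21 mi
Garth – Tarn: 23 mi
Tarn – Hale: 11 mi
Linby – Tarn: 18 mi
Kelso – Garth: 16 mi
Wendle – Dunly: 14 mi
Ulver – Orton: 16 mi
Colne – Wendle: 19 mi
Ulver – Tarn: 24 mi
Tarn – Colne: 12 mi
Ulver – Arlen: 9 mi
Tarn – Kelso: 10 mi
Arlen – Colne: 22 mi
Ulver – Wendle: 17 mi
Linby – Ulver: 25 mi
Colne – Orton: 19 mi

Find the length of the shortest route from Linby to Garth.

Compare a few routes:
Linby–Ulver–Garth: 25+7 = 32
Linby–Arlen–Ulver–Garth: 5+9+7 = 21
Linby–Orton–Garth: 12+14 = 26
Linby–Wendle–Ulver–Garth: 6+17+7 = 30
The minimum is 21 mi via Linby–Arlen–Ulver–Garth.

21 mi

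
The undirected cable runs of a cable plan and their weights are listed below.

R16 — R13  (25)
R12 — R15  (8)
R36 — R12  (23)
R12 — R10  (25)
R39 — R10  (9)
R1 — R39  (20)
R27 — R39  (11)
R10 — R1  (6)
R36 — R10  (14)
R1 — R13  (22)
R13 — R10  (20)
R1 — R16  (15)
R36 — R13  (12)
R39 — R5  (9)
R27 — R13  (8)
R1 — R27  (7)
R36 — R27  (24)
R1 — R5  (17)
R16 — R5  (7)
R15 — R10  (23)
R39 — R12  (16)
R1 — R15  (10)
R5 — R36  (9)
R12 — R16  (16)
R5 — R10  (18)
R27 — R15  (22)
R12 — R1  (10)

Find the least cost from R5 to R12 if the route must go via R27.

37

Shortest R5→R27: R5 → R39 → R27 = 20
Shortest R27→R12: R27 → R1 → R12 = 17
Total via R27: 20 + 17 = 37.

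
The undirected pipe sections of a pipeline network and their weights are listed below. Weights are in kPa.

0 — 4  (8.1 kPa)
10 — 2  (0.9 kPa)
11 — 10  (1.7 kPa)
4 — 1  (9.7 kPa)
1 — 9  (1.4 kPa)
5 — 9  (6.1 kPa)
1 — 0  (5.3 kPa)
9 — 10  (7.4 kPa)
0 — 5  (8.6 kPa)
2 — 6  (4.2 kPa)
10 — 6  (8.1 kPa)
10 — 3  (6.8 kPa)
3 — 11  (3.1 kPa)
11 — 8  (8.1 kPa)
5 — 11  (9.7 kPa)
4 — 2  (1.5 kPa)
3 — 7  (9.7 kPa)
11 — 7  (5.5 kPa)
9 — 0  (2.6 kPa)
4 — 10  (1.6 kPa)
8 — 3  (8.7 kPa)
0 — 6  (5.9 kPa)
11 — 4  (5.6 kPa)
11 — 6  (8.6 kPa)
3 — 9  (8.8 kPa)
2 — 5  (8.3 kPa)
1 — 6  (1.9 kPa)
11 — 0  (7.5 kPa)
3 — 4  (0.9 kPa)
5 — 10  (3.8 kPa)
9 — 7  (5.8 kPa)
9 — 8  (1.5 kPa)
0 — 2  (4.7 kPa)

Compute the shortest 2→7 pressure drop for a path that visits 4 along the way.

Shortest 2→4: 2–4 = 1.5
Shortest 4→7: 4–10–11–7 = 8.8
Total via 4: 1.5 + 8.8 = 10.3 kPa.

10.3 kPa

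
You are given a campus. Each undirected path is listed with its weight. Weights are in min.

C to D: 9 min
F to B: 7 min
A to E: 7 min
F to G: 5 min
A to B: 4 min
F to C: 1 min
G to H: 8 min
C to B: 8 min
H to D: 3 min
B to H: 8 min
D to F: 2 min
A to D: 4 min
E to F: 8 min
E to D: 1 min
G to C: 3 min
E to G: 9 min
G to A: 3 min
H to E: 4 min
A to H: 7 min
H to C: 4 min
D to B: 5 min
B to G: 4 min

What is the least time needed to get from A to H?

Compare a few routes:
A–G–H: 3+8 = 11
A–H: 7 = 7
A–G–C–H: 3+3+4 = 10
A–D–E–H: 4+1+4 = 9
Cheapest is A–H at 7 min.

7 min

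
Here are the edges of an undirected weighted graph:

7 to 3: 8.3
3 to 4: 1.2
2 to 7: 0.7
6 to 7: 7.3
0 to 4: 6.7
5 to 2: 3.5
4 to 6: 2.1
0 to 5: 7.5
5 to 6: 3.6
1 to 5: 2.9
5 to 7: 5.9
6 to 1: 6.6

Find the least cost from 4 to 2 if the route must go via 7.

10.1

Best 4 to 7: 4–6–7 costing 9.4
Best 7 to 2: 7–2 costing 0.7
Total via 7: 9.4 + 0.7 = 10.1.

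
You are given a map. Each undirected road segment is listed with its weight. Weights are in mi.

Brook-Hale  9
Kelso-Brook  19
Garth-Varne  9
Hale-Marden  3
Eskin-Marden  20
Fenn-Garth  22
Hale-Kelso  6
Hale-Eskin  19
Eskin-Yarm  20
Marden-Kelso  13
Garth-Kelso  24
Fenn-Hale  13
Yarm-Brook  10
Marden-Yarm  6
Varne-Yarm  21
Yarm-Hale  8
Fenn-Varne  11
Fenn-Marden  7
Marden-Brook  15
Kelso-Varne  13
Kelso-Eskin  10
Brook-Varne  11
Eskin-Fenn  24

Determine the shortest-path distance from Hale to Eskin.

Candidate routes:
Hale - Eskin: 19 = 19
Hale - Kelso - Eskin: 6+10 = 16
Cheapest is Hale - Kelso - Eskin at 16 mi.

16 mi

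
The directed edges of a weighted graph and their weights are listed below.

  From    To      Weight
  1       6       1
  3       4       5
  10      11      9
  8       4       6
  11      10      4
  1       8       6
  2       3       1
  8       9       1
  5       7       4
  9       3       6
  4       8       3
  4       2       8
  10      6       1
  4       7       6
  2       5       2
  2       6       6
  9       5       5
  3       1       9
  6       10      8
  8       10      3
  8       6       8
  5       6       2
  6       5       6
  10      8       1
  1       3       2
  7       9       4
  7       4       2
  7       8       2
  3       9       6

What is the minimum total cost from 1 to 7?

11

Running Dijkstra from 1:
1: 0
6: 1  (via 1)
3: 2  (via 1)
8: 6  (via 1)
4: 7  (via 3)
5: 7  (via 6)
9: 7  (via 8)
10: 9  (via 6)
7: 11  (via 5)
Shortest route: 1–6–5–7 = 11.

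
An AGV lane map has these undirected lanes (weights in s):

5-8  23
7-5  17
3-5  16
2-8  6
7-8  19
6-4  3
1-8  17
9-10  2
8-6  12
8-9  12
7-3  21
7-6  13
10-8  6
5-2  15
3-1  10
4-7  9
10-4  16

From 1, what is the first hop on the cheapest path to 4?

Candidate routes:
1 - 8 - 10 - 4: 17+6+16 = 39
1 - 8 - 7 - 4: 17+19+9 = 45
1 - 3 - 7 - 4: 10+21+9 = 40
1 - 8 - 6 - 4: 17+12+3 = 32
Cheapest is 1 - 8 - 6 - 4 at 32 s.
So from 1 the first move is to 8.

8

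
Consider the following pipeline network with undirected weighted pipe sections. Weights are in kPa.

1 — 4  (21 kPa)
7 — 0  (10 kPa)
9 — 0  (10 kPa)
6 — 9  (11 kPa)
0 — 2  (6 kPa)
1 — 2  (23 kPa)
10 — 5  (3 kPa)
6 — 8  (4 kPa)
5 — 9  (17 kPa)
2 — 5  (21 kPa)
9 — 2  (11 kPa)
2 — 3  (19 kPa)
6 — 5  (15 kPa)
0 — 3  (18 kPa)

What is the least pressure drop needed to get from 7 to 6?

Shortest distances from 7:
7: 0
0: 10  (via 7)
2: 16  (via 0)
9: 20  (via 0)
3: 28  (via 0)
6: 31  (via 9)
Shortest route: 7–0–9–6 = 31 kPa.

31 kPa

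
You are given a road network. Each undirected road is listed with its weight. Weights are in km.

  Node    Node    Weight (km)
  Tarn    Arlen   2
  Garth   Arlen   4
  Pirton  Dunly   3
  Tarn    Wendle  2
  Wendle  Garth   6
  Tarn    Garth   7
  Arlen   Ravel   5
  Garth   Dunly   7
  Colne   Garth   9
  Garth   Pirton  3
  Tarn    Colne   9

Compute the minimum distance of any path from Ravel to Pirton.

12 km

Settle nodes by increasing distance from Ravel:
Ravel: 0
Arlen: 5  (via Ravel)
Tarn: 7  (via Arlen)
Wendle: 9  (via Tarn)
Garth: 9  (via Arlen)
Pirton: 12  (via Garth)
Shortest route: Ravel–Arlen–Garth–Pirton = 12 km.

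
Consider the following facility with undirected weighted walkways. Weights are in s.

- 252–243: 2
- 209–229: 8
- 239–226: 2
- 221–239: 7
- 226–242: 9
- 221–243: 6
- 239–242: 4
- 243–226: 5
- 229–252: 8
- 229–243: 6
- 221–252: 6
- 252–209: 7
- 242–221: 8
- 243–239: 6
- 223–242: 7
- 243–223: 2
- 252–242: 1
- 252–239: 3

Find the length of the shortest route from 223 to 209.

11 s

Settle nodes by increasing distance from 223:
223: 0
243: 2  (via 223)
252: 4  (via 243)
242: 5  (via 252)
239: 7  (via 252)
226: 7  (via 243)
229: 8  (via 243)
221: 8  (via 243)
209: 11  (via 252)
Shortest route: 223–243–252–209 = 11 s.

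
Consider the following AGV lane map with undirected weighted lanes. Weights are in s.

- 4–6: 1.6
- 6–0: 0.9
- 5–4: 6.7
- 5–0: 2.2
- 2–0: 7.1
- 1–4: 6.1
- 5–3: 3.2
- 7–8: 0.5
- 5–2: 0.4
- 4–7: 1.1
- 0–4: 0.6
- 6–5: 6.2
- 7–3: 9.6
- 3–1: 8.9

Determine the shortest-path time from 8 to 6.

Enumerating some paths:
8 → 7 → 4 → 0 → 6: 0.5+1.1+0.6+0.9 = 3.1
8 → 7 → 4 → 6: 0.5+1.1+1.6 = 3.2
Cheapest is 8 → 7 → 4 → 0 → 6 at 3.1 s.

3.1 s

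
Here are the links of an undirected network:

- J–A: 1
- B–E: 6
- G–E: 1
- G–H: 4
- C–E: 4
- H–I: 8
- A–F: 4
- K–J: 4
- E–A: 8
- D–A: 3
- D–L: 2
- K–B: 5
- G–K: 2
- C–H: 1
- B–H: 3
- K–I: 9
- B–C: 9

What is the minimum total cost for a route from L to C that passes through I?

Shortest L→I: L → D → A → J → K → I = 19
Best I to C: I → H → C costing 9
Total via I: 19 + 9 = 28.

28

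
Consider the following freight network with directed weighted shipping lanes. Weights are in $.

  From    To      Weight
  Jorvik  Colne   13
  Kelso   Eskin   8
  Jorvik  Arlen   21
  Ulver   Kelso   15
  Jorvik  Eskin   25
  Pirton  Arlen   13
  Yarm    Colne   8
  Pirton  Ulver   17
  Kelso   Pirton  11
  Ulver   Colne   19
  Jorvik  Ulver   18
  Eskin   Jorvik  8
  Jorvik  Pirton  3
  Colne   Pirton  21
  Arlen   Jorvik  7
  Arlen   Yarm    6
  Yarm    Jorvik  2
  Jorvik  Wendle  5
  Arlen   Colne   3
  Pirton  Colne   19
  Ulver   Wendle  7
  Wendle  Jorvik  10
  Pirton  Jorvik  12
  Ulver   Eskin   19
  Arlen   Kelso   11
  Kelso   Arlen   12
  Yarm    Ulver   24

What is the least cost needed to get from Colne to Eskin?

$53

Candidate routes:
Colne - Pirton - Jorvik - Eskin: 21+12+25 = 58
Colne - Pirton - Ulver - Eskin: 21+17+19 = 57
Colne - Pirton - Arlen - Kelso - Eskin: 21+13+11+8 = 53
The minimum is $53 via Colne - Pirton - Arlen - Kelso - Eskin.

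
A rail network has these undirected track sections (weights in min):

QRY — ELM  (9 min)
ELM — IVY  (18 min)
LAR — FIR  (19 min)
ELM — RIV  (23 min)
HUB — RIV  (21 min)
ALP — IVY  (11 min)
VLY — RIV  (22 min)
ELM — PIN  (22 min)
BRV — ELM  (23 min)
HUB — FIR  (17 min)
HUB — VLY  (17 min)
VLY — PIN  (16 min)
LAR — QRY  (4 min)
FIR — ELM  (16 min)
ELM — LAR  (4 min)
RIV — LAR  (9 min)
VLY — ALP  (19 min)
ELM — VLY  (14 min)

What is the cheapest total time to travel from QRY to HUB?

34 min

Running Dijkstra from QRY:
QRY: 0
LAR: 4  (via QRY)
ELM: 8  (via LAR)
RIV: 13  (via LAR)
VLY: 22  (via ELM)
FIR: 23  (via LAR)
IVY: 26  (via ELM)
PIN: 30  (via ELM)
BRV: 31  (via ELM)
HUB: 34  (via RIV)
Shortest route: QRY–LAR–RIV–HUB = 34 min.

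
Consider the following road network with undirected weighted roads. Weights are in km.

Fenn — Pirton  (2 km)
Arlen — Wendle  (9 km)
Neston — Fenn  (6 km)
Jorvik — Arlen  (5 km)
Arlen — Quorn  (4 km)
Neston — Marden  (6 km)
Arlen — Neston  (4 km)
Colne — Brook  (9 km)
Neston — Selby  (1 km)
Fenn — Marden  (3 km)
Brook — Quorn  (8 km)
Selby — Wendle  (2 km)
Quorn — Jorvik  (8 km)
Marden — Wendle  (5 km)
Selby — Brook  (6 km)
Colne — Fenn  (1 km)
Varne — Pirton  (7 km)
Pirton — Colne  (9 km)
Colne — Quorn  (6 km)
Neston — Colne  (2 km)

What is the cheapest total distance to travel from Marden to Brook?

Compare a few routes:
Marden → Fenn → Colne → Brook: 3+1+9 = 13
Marden → Fenn → Neston → Selby → Brook: 3+6+1+6 = 16
Marden → Neston → Colne → Brook: 6+2+9 = 17
Cheapest is Marden → Fenn → Colne → Brook at 13 km.

13 km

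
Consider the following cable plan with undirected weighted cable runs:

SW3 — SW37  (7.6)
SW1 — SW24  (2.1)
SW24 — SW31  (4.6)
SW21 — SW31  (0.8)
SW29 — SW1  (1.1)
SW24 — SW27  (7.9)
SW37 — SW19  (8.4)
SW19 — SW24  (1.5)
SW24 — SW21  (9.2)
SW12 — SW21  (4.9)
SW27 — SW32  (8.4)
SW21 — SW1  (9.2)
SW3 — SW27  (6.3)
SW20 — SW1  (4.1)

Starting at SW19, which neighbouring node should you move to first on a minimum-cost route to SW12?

Candidate routes:
SW19 → SW24 → SW31 → SW21 → SW12: 1.5+4.6+0.8+4.9 = 11.8
SW19 → SW24 → SW1 → SW21 → SW12: 1.5+2.1+9.2+4.9 = 17.7
SW19 → SW24 → SW21 → SW12: 1.5+9.2+4.9 = 15.6
Cheapest is SW19 → SW24 → SW31 → SW21 → SW12 at 11.8.
So from SW19 the first move is to SW24.

SW24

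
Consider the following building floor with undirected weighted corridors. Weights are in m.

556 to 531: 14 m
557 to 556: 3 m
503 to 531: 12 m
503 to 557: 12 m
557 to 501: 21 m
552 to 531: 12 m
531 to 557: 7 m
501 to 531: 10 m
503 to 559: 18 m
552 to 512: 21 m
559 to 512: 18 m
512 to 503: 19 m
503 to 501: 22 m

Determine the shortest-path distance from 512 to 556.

34 m

Candidate routes:
512 → 503 → 557 → 556: 19+12+3 = 34
512 → 552 → 531 → 557 → 556: 21+12+7+3 = 43
512 → 503 → 531 → 557 → 556: 19+12+7+3 = 41
The minimum is 34 m via 512 → 503 → 557 → 556.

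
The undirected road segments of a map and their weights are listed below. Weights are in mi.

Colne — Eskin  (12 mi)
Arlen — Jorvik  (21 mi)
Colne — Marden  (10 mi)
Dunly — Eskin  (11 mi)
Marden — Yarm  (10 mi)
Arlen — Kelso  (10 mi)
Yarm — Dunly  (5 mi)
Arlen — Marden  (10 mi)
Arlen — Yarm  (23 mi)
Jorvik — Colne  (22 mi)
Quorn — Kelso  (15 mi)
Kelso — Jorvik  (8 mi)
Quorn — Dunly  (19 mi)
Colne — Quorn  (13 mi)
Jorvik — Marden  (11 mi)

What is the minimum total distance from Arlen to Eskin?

32 mi

Shortest distances from Arlen:
Arlen: 0
Marden: 10  (via Arlen)
Kelso: 10  (via Arlen)
Jorvik: 18  (via Kelso)
Yarm: 20  (via Marden)
Colne: 20  (via Marden)
Dunly: 25  (via Yarm)
Quorn: 25  (via Kelso)
Eskin: 32  (via Colne)
Shortest route: Arlen → Marden → Colne → Eskin = 32 mi.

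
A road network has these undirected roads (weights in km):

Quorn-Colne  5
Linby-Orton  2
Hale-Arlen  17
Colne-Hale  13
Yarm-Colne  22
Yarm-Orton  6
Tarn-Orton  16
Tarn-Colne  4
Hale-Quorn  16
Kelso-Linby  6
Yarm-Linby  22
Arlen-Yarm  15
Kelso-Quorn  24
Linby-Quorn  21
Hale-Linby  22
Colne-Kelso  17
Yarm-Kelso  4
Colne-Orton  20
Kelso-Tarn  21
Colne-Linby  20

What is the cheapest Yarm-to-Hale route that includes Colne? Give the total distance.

34 km

Shortest Yarm→Colne: Yarm → Kelso → Colne = 21
Shortest Colne→Hale: Colne → Hale = 13
Total via Colne: 21 + 13 = 34 km.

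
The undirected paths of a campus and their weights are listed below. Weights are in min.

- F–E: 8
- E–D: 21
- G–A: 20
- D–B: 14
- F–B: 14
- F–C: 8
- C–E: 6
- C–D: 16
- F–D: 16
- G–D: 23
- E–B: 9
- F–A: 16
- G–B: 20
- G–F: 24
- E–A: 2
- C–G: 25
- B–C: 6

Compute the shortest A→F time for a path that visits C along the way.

Shortest A→C: A–E–C = 8
Best C to F: C–F costing 8
Total via C: 8 + 8 = 16 min.

16 min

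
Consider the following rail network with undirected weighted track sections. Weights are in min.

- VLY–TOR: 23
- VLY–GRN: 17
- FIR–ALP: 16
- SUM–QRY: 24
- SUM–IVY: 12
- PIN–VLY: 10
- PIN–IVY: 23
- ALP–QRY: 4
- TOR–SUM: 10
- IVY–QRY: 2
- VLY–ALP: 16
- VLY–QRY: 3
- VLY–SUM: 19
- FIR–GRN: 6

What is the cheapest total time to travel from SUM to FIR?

Compare a few routes:
SUM - IVY - QRY - ALP - FIR: 12+2+4+16 = 34
SUM - VLY - QRY - ALP - FIR: 19+3+4+16 = 42
SUM - IVY - QRY - VLY - GRN - FIR: 12+2+3+17+6 = 40
The minimum is 34 min via SUM - IVY - QRY - ALP - FIR.

34 min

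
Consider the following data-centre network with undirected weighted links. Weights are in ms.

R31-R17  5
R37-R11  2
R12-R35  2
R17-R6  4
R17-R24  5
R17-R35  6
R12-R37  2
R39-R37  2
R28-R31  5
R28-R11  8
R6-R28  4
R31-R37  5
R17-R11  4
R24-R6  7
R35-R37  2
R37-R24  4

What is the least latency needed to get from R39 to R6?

Enumerating some paths:
R39–R37–R11–R17–R6: 2+2+4+4 = 12
R39–R37–R35–R17–R6: 2+2+6+4 = 14
R39–R37–R24–R17–R6: 2+4+5+4 = 15
R39–R37–R24–R6: 2+4+7 = 13
The minimum is 12 ms via R39–R37–R11–R17–R6.

12 ms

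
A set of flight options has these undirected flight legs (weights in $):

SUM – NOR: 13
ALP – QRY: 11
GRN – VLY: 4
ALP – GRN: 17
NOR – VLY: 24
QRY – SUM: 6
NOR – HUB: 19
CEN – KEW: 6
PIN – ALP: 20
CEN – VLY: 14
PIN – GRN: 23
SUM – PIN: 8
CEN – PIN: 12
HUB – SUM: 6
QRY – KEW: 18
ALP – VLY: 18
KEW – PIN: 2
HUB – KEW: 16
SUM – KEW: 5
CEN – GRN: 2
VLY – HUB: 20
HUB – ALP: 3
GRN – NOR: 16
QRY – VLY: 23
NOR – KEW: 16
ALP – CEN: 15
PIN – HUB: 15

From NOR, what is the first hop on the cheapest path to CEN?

GRN

Candidate routes:
NOR - KEW - CEN: 16+6 = 22
NOR - GRN - CEN: 16+2 = 18
Cheapest is NOR - GRN - CEN at $18.
So from NOR the first move is to GRN.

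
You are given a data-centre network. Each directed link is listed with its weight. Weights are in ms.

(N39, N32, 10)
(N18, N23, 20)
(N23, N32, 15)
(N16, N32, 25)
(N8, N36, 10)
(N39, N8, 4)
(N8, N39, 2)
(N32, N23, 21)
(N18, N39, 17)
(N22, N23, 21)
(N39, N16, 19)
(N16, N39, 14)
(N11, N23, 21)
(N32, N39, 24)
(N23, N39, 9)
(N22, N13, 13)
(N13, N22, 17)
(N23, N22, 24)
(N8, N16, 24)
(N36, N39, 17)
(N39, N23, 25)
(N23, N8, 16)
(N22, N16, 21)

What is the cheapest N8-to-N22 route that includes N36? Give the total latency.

Best N8 to N36: N8 → N36 costing 10
Shortest N36→N22: N36 → N39 → N23 → N22 = 66
Total via N36: 10 + 66 = 76 ms.

76 ms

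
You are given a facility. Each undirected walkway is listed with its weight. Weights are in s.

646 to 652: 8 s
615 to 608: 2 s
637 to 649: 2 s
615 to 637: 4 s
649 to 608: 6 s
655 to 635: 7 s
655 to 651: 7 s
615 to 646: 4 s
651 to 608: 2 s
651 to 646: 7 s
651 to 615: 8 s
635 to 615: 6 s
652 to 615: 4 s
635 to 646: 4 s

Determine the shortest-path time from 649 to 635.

12 s

Running Dijkstra from 649:
649: 0
637: 2  (via 649)
615: 6  (via 637)
608: 6  (via 649)
651: 8  (via 608)
646: 10  (via 615)
652: 10  (via 615)
635: 12  (via 615)
Shortest route: 649 → 637 → 615 → 635 = 12 s.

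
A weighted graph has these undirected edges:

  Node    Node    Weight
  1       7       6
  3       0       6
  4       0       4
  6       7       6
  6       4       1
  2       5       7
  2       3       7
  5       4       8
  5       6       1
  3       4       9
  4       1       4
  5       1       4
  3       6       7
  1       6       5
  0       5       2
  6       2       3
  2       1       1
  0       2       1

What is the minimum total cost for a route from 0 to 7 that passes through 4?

Shortest 0→4: 0–4 = 4
Shortest 4→7: 4–6–7 = 7
Total via 4: 4 + 7 = 11.

11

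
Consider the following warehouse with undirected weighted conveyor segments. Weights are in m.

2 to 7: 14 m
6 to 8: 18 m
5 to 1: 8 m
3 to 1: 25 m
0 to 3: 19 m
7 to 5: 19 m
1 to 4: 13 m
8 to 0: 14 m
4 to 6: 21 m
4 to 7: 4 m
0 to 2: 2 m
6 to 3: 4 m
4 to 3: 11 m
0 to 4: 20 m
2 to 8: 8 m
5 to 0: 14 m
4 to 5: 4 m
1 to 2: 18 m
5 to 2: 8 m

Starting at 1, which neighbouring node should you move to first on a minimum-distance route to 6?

5

Candidate routes:
1 - 4 - 3 - 6: 13+11+4 = 28
1 - 5 - 4 - 6: 8+4+21 = 33
1 - 5 - 4 - 3 - 6: 8+4+11+4 = 27
1 - 3 - 6: 25+4 = 29
Cheapest is 1 - 5 - 4 - 3 - 6 at 27 m.
So from 1 the first move is to 5.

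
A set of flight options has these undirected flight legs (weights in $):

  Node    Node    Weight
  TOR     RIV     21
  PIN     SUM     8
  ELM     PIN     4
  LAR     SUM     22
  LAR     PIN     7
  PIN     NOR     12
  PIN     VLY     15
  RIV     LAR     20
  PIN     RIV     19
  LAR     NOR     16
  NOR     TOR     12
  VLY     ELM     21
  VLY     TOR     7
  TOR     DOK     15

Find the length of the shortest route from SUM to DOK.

Settle nodes by increasing distance from SUM:
SUM: 0
PIN: 8  (via SUM)
ELM: 12  (via PIN)
LAR: 15  (via PIN)
NOR: 20  (via PIN)
VLY: 23  (via PIN)
RIV: 27  (via PIN)
TOR: 30  (via VLY)
DOK: 45  (via TOR)
Shortest route: SUM–PIN–VLY–TOR–DOK = $45.

$45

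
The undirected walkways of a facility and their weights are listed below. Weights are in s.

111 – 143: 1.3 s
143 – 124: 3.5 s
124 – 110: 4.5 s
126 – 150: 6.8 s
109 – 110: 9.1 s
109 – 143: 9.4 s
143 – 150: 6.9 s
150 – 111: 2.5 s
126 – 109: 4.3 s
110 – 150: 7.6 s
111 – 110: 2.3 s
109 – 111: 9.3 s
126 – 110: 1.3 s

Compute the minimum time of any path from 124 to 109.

10.1 s

Running Dijkstra from 124:
124: 0
143: 3.5  (via 124)
110: 4.5  (via 124)
111: 4.8  (via 143)
126: 5.8  (via 110)
150: 7.3  (via 111)
109: 10.1  (via 126)
Shortest route: 124–110–126–109 = 10.1 s.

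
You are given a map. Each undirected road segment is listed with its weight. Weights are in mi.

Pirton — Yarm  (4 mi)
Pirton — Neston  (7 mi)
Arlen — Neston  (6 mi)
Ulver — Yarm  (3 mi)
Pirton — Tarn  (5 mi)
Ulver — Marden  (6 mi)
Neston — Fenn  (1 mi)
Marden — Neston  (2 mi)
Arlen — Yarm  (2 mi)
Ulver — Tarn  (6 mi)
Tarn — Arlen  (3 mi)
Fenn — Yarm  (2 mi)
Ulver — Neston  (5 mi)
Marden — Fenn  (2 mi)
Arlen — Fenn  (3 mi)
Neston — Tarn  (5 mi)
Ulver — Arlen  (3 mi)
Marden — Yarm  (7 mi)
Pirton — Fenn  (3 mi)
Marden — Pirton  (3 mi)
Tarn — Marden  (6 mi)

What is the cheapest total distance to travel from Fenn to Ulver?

Compare a few routes:
Fenn–Yarm–Ulver: 2+3 = 5
Fenn–Arlen–Ulver: 3+3 = 6
Fenn–Yarm–Arlen–Ulver: 2+2+3 = 7
Fenn–Neston–Ulver: 1+5 = 6
The minimum is 5 mi via Fenn–Yarm–Ulver.

5 mi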